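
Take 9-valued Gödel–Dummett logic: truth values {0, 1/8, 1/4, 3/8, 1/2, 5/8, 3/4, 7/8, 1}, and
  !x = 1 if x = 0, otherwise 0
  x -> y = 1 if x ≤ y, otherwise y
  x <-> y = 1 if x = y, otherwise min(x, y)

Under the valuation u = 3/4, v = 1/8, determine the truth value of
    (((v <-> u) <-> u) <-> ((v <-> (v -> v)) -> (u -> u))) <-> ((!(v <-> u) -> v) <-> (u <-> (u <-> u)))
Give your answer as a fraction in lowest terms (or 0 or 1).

1/8

v <-> u = 1/8 <-> 3/4 = 1/8
(v <-> u) <-> u = 1/8 <-> 3/4 = 1/8
v -> v = 1/8 -> 1/8 = 1
v <-> (v -> v) = 1/8 <-> 1 = 1/8
u -> u = 3/4 -> 3/4 = 1
(v <-> (v -> v)) -> (u -> u) = 1/8 -> 1 = 1
((v <-> u) <-> u) <-> ((v <-> (v -> v)) -> (u -> u)) = 1/8 <-> 1 = 1/8
v <-> u = 1/8 <-> 3/4 = 1/8
!(v <-> u) = !1/8 = 0
!(v <-> u) -> v = 0 -> 1/8 = 1
u <-> u = 3/4 <-> 3/4 = 1
u <-> (u <-> u) = 3/4 <-> 1 = 3/4
(!(v <-> u) -> v) <-> (u <-> (u <-> u)) = 1 <-> 3/4 = 3/4
(((v <-> u) <-> u) <-> ((v <-> (v -> v)) -> (u -> u))) <-> ((!(v <-> u) -> v) <-> (u <-> (u <-> u))) = 1/8 <-> 3/4 = 1/8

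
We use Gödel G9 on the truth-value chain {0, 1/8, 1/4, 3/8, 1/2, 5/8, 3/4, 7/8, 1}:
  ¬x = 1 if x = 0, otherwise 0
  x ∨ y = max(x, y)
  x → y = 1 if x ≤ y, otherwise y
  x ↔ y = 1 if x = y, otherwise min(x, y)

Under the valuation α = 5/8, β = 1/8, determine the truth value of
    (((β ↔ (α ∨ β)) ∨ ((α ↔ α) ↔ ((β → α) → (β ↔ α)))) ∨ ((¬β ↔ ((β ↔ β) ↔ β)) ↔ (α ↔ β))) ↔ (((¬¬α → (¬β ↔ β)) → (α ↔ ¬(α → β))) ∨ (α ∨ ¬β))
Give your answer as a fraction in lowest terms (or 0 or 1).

1/8

α ∨ β = 5/8 ∨ 1/8 = 5/8
β ↔ (α ∨ β) = 1/8 ↔ 5/8 = 1/8
α ↔ α = 5/8 ↔ 5/8 = 1
β → α = 1/8 → 5/8 = 1
β ↔ α = 1/8 ↔ 5/8 = 1/8
(β → α) → (β ↔ α) = 1 → 1/8 = 1/8
(α ↔ α) ↔ ((β → α) → (β ↔ α)) = 1 ↔ 1/8 = 1/8
(β ↔ (α ∨ β)) ∨ ((α ↔ α) ↔ ((β → α) → (β ↔ α))) = 1/8 ∨ 1/8 = 1/8
¬β = ¬1/8 = 0
β ↔ β = 1/8 ↔ 1/8 = 1
(β ↔ β) ↔ β = 1 ↔ 1/8 = 1/8
¬β ↔ ((β ↔ β) ↔ β) = 0 ↔ 1/8 = 0
α ↔ β = 5/8 ↔ 1/8 = 1/8
(¬β ↔ ((β ↔ β) ↔ β)) ↔ (α ↔ β) = 0 ↔ 1/8 = 0
((β ↔ (α ∨ β)) ∨ ((α ↔ α) ↔ ((β → α) → (β ↔ α)))) ∨ ((¬β ↔ ((β ↔ β) ↔ β)) ↔ (α ↔ β)) = 1/8 ∨ 0 = 1/8
¬α = ¬5/8 = 0
¬¬α = ¬0 = 1
¬β = ¬1/8 = 0
¬β ↔ β = 0 ↔ 1/8 = 0
¬¬α → (¬β ↔ β) = 1 → 0 = 0
α → β = 5/8 → 1/8 = 1/8
¬(α → β) = ¬1/8 = 0
α ↔ ¬(α → β) = 5/8 ↔ 0 = 0
(¬¬α → (¬β ↔ β)) → (α ↔ ¬(α → β)) = 0 → 0 = 1
¬β = ¬1/8 = 0
α ∨ ¬β = 5/8 ∨ 0 = 5/8
((¬¬α → (¬β ↔ β)) → (α ↔ ¬(α → β))) ∨ (α ∨ ¬β) = 1 ∨ 5/8 = 1
(((β ↔ (α ∨ β)) ∨ ((α ↔ α) ↔ ((β → α) → (β ↔ α)))) ∨ ((¬β ↔ ((β ↔ β) ↔ β)) ↔ (α ↔ β))) ↔ (((¬¬α → (¬β ↔ β)) → (α ↔ ¬(α → β))) ∨ (α ∨ ¬β)) = 1/8 ↔ 1 = 1/8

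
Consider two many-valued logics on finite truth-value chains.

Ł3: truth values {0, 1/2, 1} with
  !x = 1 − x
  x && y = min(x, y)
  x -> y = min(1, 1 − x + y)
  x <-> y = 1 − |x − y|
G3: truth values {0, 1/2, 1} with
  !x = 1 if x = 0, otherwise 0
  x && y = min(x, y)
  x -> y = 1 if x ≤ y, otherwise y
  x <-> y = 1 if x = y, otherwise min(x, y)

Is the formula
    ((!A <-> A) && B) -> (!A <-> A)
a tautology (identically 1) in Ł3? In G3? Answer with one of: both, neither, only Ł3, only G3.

both

In Ł3: every assignment gives 1 — tautology.
In G3: every assignment gives 1 — tautology.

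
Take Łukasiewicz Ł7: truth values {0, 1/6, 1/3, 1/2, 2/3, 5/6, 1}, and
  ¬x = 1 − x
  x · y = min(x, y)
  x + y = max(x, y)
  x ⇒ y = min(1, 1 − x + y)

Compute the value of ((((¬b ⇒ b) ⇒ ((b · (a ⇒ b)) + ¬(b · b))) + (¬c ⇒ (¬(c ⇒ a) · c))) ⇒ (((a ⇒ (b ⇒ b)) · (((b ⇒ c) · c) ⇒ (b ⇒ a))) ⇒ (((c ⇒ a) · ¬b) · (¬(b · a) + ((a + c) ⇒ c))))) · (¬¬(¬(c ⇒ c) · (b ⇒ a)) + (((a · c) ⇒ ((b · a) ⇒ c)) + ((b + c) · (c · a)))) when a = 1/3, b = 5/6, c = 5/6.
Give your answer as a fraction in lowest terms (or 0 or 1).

¬b = ¬5/6 = 1/6
¬b ⇒ b = 1/6 ⇒ 5/6 = 1
a ⇒ b = 1/3 ⇒ 5/6 = 1
b · (a ⇒ b) = 5/6 · 1 = 5/6
b · b = 5/6 · 5/6 = 5/6
¬(b · b) = ¬5/6 = 1/6
(b · (a ⇒ b)) + ¬(b · b) = 5/6 + 1/6 = 5/6
(¬b ⇒ b) ⇒ ((b · (a ⇒ b)) + ¬(b · b)) = 1 ⇒ 5/6 = 5/6
¬c = ¬5/6 = 1/6
c ⇒ a = 5/6 ⇒ 1/3 = 1/2
¬(c ⇒ a) = ¬1/2 = 1/2
¬(c ⇒ a) · c = 1/2 · 5/6 = 1/2
¬c ⇒ (¬(c ⇒ a) · c) = 1/6 ⇒ 1/2 = 1
((¬b ⇒ b) ⇒ ((b · (a ⇒ b)) + ¬(b · b))) + (¬c ⇒ (¬(c ⇒ a) · c)) = 5/6 + 1 = 1
b ⇒ b = 5/6 ⇒ 5/6 = 1
a ⇒ (b ⇒ b) = 1/3 ⇒ 1 = 1
b ⇒ c = 5/6 ⇒ 5/6 = 1
(b ⇒ c) · c = 1 · 5/6 = 5/6
b ⇒ a = 5/6 ⇒ 1/3 = 1/2
((b ⇒ c) · c) ⇒ (b ⇒ a) = 5/6 ⇒ 1/2 = 2/3
(a ⇒ (b ⇒ b)) · (((b ⇒ c) · c) ⇒ (b ⇒ a)) = 1 · 2/3 = 2/3
c ⇒ a = 5/6 ⇒ 1/3 = 1/2
¬b = ¬5/6 = 1/6
(c ⇒ a) · ¬b = 1/2 · 1/6 = 1/6
b · a = 5/6 · 1/3 = 1/3
¬(b · a) = ¬1/3 = 2/3
a + c = 1/3 + 5/6 = 5/6
(a + c) ⇒ c = 5/6 ⇒ 5/6 = 1
¬(b · a) + ((a + c) ⇒ c) = 2/3 + 1 = 1
((c ⇒ a) · ¬b) · (¬(b · a) + ((a + c) ⇒ c)) = 1/6 · 1 = 1/6
((a ⇒ (b ⇒ b)) · (((b ⇒ c) · c) ⇒ (b ⇒ a))) ⇒ (((c ⇒ a) · ¬b) · (¬(b · a) + ((a + c) ⇒ c))) = 2/3 ⇒ 1/6 = 1/2
(((¬b ⇒ b) ⇒ ((b · (a ⇒ b)) + ¬(b · b))) + (¬c ⇒ (¬(c ⇒ a) · c))) ⇒ (((a ⇒ (b ⇒ b)) · (((b ⇒ c) · c) ⇒ (b ⇒ a))) ⇒ (((c ⇒ a) · ¬b) · (¬(b · a) + ((a + c) ⇒ c)))) = 1 ⇒ 1/2 = 1/2
c ⇒ c = 5/6 ⇒ 5/6 = 1
¬(c ⇒ c) = ¬1 = 0
b ⇒ a = 5/6 ⇒ 1/3 = 1/2
¬(c ⇒ c) · (b ⇒ a) = 0 · 1/2 = 0
¬(¬(c ⇒ c) · (b ⇒ a)) = ¬0 = 1
¬¬(¬(c ⇒ c) · (b ⇒ a)) = ¬1 = 0
a · c = 1/3 · 5/6 = 1/3
b · a = 5/6 · 1/3 = 1/3
(b · a) ⇒ c = 1/3 ⇒ 5/6 = 1
(a · c) ⇒ ((b · a) ⇒ c) = 1/3 ⇒ 1 = 1
b + c = 5/6 + 5/6 = 5/6
c · a = 5/6 · 1/3 = 1/3
(b + c) · (c · a) = 5/6 · 1/3 = 1/3
((a · c) ⇒ ((b · a) ⇒ c)) + ((b + c) · (c · a)) = 1 + 1/3 = 1
¬¬(¬(c ⇒ c) · (b ⇒ a)) + (((a · c) ⇒ ((b · a) ⇒ c)) + ((b + c) · (c · a))) = 0 + 1 = 1
((((¬b ⇒ b) ⇒ ((b · (a ⇒ b)) + ¬(b · b))) + (¬c ⇒ (¬(c ⇒ a) · c))) ⇒ (((a ⇒ (b ⇒ b)) · (((b ⇒ c) · c) ⇒ (b ⇒ a))) ⇒ (((c ⇒ a) · ¬b) · (¬(b · a) + ((a + c) ⇒ c))))) · (¬¬(¬(c ⇒ c) · (b ⇒ a)) + (((a · c) ⇒ ((b · a) ⇒ c)) + ((b + c) · (c · a)))) = 1/2 · 1 = 1/2

1/2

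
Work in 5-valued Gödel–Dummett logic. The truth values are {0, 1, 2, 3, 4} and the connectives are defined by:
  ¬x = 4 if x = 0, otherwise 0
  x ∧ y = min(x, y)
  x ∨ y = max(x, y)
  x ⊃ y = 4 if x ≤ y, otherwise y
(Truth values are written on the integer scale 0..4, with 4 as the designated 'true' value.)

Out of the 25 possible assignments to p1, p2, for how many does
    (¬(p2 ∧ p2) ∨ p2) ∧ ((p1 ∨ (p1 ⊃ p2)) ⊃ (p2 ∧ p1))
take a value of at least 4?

1

value 4: 1 assignment (counts)
value 3: 3 assignments
value 2: 5 assignments
value 1: 7 assignments
value 0: 9 assignments
So 1 of the 25 assignments meets the threshold.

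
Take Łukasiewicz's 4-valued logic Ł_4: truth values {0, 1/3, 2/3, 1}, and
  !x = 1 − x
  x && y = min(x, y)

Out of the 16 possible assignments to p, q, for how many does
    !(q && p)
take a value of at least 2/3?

12

p = 0, q = 0 ↦ 1  ≥
p = 0, q = 1/3 ↦ 1  ≥
p = 0, q = 2/3 ↦ 1  ≥
p = 0, q = 1 ↦ 1  ≥
p = 1/3, q = 0 ↦ 1  ≥
p = 1/3, q = 1/3 ↦ 2/3  ≥
p = 1/3, q = 2/3 ↦ 2/3  ≥
p = 1/3, q = 1 ↦ 2/3  ≥
p = 2/3, q = 0 ↦ 1  ≥
p = 2/3, q = 1/3 ↦ 2/3  ≥
p = 2/3, q = 2/3 ↦ 1/3  <
p = 2/3, q = 1 ↦ 1/3  <
p = 1, q = 0 ↦ 1  ≥
p = 1, q = 1/3 ↦ 2/3  ≥
p = 1, q = 2/3 ↦ 1/3  <
p = 1, q = 1 ↦ 0  <
So 12 of the 16 assignments meet the threshold.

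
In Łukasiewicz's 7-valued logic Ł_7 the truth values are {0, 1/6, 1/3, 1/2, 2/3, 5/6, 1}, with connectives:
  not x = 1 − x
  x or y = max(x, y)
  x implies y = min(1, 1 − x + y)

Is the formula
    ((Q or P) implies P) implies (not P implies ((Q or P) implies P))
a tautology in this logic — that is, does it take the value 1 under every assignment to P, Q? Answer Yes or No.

Yes

At P = 0, Q = 5/6, for instance:
Q or P = 5/6 or 0 = 5/6
(Q or P) implies P = 5/6 implies 0 = 1/6
not P = not 0 = 1
not P implies ((Q or P) implies P) = 1 implies 1/6 = 1/6
((Q or P) implies P) implies (not P implies ((Q or P) implies P)) = 1/6 implies 1/6 = 1
and checking the remaining 48 assignments likewise gives ≥ 1 in every case.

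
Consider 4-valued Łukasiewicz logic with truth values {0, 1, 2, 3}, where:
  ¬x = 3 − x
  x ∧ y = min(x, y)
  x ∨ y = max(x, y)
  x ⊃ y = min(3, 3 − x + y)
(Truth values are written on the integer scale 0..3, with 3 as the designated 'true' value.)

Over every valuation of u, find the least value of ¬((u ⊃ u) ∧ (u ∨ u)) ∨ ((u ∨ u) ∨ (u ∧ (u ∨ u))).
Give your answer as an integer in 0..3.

Take u = 1:
u ⊃ u = 1 ⊃ 1 = 3
u ∨ u = 1 ∨ 1 = 1
(u ⊃ u) ∧ (u ∨ u) = 3 ∧ 1 = 1
¬((u ⊃ u) ∧ (u ∨ u)) = ¬1 = 2
u ∨ u = 1 ∨ 1 = 1
u ∨ u = 1 ∨ 1 = 1
u ∧ (u ∨ u) = 1 ∧ 1 = 1
(u ∨ u) ∨ (u ∧ (u ∨ u)) = 1 ∨ 1 = 1
¬((u ⊃ u) ∧ (u ∨ u)) ∨ ((u ∨ u) ∨ (u ∧ (u ∨ u))) = 2 ∨ 1 = 2
No assignment yields a value below 2, so this is the minimum.

2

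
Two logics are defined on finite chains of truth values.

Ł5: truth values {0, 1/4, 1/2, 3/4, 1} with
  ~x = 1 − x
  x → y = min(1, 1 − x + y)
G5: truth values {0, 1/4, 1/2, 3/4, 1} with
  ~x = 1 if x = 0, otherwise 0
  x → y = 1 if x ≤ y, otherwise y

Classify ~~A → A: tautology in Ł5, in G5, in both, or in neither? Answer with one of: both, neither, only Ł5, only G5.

In Ł5: every assignment gives 1 — tautology.
In G5: at A = 1/4 the value is 1/4 — not a tautology.

only Ł5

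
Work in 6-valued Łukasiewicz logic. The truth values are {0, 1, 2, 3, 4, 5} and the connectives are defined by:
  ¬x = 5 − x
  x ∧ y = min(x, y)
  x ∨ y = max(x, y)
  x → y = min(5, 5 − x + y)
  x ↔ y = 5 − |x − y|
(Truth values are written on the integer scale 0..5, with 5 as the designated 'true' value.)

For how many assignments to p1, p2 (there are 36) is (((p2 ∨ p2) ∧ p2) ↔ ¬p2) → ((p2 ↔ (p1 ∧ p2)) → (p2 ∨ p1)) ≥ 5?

31

value 5: 31 assignments (counts)
value 4: 4 assignments
value 3: 1 assignment
So 31 of the 36 assignments meet the threshold.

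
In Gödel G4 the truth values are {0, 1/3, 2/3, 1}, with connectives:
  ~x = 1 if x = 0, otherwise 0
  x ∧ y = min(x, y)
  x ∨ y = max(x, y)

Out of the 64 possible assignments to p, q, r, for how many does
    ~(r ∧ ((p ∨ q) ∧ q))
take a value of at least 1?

28

value 1: 28 assignments (counts)
value 0: 36 assignments
So 28 of the 64 assignments meet the threshold.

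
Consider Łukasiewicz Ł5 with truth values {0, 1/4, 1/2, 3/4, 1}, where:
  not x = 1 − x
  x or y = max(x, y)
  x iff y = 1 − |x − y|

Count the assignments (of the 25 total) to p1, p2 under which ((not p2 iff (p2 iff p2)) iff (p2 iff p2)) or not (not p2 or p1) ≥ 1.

value 1: 6 assignments (counts)
value 3/4: 8 assignments
value 1/2: 7 assignments
value 1/4: 3 assignments
value 0: 1 assignment
So 6 of the 25 assignments meet the threshold.

6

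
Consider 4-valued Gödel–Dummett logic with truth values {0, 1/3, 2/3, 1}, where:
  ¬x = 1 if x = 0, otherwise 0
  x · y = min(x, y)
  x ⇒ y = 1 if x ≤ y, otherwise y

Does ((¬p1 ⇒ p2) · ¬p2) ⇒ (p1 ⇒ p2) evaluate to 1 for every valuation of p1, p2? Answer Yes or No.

Counterexample: take p1 = 1/3, p2 = 0.
¬p1 = ¬1/3 = 0
¬p1 ⇒ p2 = 0 ⇒ 0 = 1
¬p2 = ¬0 = 1
(¬p1 ⇒ p2) · ¬p2 = 1 · 1 = 1
p1 ⇒ p2 = 1/3 ⇒ 0 = 0
((¬p1 ⇒ p2) · ¬p2) ⇒ (p1 ⇒ p2) = 1 ⇒ 0 = 0
This gives 0 ≠ 1.

No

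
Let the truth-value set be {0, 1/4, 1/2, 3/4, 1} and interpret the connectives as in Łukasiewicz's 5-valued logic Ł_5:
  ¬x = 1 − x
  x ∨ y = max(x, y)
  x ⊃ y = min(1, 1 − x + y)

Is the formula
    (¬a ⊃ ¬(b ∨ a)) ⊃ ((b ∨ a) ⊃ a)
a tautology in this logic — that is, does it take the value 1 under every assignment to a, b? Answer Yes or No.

At a = 1/2, b = 3/4, for instance:
¬a = ¬1/2 = 1/2
b ∨ a = 3/4 ∨ 1/2 = 3/4
¬(b ∨ a) = ¬3/4 = 1/4
¬a ⊃ ¬(b ∨ a) = 1/2 ⊃ 1/4 = 3/4
(b ∨ a) ⊃ a = 3/4 ⊃ 1/2 = 3/4
(¬a ⊃ ¬(b ∨ a)) ⊃ ((b ∨ a) ⊃ a) = 3/4 ⊃ 3/4 = 1
and checking the remaining 24 assignments likewise gives ≥ 1 in every case.

Yes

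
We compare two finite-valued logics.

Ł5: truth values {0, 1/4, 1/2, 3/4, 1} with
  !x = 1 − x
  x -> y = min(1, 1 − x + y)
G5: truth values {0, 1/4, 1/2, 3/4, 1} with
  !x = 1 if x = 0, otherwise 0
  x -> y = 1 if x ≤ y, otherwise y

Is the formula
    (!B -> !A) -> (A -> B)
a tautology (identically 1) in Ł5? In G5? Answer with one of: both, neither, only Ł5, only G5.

only Ł5

In Ł5: every assignment gives 1 — tautology.
In G5: at A = 1/2, B = 1/4 the value is 1/4 — not a tautology.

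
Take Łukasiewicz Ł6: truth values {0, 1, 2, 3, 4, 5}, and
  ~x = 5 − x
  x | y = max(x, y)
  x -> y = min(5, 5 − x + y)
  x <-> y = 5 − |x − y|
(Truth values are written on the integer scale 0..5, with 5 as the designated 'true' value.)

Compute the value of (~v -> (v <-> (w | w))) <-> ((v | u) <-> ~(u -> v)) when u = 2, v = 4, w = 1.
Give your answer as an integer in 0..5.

1

~v = ~4 = 1
w | w = 1 | 1 = 1
v <-> (w | w) = 4 <-> 1 = 2
~v -> (v <-> (w | w)) = 1 -> 2 = 5
v | u = 4 | 2 = 4
u -> v = 2 -> 4 = 5
~(u -> v) = ~5 = 0
(v | u) <-> ~(u -> v) = 4 <-> 0 = 1
(~v -> (v <-> (w | w))) <-> ((v | u) <-> ~(u -> v)) = 5 <-> 1 = 1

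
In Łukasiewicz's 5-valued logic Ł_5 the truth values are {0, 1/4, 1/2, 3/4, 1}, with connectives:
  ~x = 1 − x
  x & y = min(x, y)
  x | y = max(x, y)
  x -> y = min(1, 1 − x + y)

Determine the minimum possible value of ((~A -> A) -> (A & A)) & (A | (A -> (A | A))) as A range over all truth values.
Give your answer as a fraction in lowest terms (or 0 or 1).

Take A = 1/2:
~A = ~1/2 = 1/2
~A -> A = 1/2 -> 1/2 = 1
A & A = 1/2 & 1/2 = 1/2
(~A -> A) -> (A & A) = 1 -> 1/2 = 1/2
A | A = 1/2 | 1/2 = 1/2
A -> (A | A) = 1/2 -> 1/2 = 1
A | (A -> (A | A)) = 1/2 | 1 = 1
((~A -> A) -> (A & A)) & (A | (A -> (A | A))) = 1/2 & 1 = 1/2
No assignment yields a value below 1/2, so this is the minimum.

1/2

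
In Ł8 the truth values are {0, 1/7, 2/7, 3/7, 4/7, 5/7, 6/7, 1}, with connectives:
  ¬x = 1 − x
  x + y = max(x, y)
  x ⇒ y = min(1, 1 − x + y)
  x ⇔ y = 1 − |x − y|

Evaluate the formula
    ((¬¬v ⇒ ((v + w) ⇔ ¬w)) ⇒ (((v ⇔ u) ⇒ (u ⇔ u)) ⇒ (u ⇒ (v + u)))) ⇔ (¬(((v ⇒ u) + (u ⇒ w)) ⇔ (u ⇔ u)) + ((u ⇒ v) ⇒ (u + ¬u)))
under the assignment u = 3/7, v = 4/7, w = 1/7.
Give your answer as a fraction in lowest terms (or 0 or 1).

¬v = ¬4/7 = 3/7
¬¬v = ¬3/7 = 4/7
v + w = 4/7 + 1/7 = 4/7
¬w = ¬1/7 = 6/7
(v + w) ⇔ ¬w = 4/7 ⇔ 6/7 = 5/7
¬¬v ⇒ ((v + w) ⇔ ¬w) = 4/7 ⇒ 5/7 = 1
v ⇔ u = 4/7 ⇔ 3/7 = 6/7
u ⇔ u = 3/7 ⇔ 3/7 = 1
(v ⇔ u) ⇒ (u ⇔ u) = 6/7 ⇒ 1 = 1
v + u = 4/7 + 3/7 = 4/7
u ⇒ (v + u) = 3/7 ⇒ 4/7 = 1
((v ⇔ u) ⇒ (u ⇔ u)) ⇒ (u ⇒ (v + u)) = 1 ⇒ 1 = 1
(¬¬v ⇒ ((v + w) ⇔ ¬w)) ⇒ (((v ⇔ u) ⇒ (u ⇔ u)) ⇒ (u ⇒ (v + u))) = 1 ⇒ 1 = 1
v ⇒ u = 4/7 ⇒ 3/7 = 6/7
u ⇒ w = 3/7 ⇒ 1/7 = 5/7
(v ⇒ u) + (u ⇒ w) = 6/7 + 5/7 = 6/7
u ⇔ u = 3/7 ⇔ 3/7 = 1
((v ⇒ u) + (u ⇒ w)) ⇔ (u ⇔ u) = 6/7 ⇔ 1 = 6/7
¬(((v ⇒ u) + (u ⇒ w)) ⇔ (u ⇔ u)) = ¬6/7 = 1/7
u ⇒ v = 3/7 ⇒ 4/7 = 1
¬u = ¬3/7 = 4/7
u + ¬u = 3/7 + 4/7 = 4/7
(u ⇒ v) ⇒ (u + ¬u) = 1 ⇒ 4/7 = 4/7
¬(((v ⇒ u) + (u ⇒ w)) ⇔ (u ⇔ u)) + ((u ⇒ v) ⇒ (u + ¬u)) = 1/7 + 4/7 = 4/7
((¬¬v ⇒ ((v + w) ⇔ ¬w)) ⇒ (((v ⇔ u) ⇒ (u ⇔ u)) ⇒ (u ⇒ (v + u)))) ⇔ (¬(((v ⇒ u) + (u ⇒ w)) ⇔ (u ⇔ u)) + ((u ⇒ v) ⇒ (u + ¬u))) = 1 ⇔ 4/7 = 4/7

4/7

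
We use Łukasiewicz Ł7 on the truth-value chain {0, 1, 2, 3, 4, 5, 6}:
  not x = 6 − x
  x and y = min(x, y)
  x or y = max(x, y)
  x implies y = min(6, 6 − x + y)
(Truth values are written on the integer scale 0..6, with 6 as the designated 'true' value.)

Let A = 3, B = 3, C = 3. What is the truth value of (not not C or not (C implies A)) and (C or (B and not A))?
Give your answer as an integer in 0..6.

not C = not 3 = 3
not not C = not 3 = 3
C implies A = 3 implies 3 = 6
not (C implies A) = not 6 = 0
not not C or not (C implies A) = 3 or 0 = 3
not A = not 3 = 3
B and not A = 3 and 3 = 3
C or (B and not A) = 3 or 3 = 3
(not not C or not (C implies A)) and (C or (B and not A)) = 3 and 3 = 3

3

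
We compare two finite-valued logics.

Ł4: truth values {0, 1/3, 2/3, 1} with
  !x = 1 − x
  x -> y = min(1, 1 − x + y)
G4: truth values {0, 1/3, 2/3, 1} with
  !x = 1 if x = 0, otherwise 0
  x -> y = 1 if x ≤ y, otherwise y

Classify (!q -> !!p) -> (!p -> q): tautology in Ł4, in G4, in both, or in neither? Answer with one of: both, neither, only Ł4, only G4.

only Ł4

In Ł4: every assignment gives 1 — tautology.
In G4: at p = 0, q = 1/3 the value is 1/3 — not a tautology.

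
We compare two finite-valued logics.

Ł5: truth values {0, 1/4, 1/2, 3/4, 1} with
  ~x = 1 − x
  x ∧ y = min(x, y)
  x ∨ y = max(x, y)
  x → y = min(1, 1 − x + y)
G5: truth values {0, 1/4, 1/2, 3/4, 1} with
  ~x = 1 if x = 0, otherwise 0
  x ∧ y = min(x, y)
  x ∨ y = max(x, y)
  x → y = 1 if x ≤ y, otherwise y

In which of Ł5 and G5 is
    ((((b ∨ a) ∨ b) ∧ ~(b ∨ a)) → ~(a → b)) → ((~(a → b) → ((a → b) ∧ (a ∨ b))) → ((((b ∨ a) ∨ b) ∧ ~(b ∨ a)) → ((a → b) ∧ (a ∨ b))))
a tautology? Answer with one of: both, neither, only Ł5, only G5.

In Ł5: every assignment gives 1 — tautology.
In G5: every assignment gives 1 — tautology.

both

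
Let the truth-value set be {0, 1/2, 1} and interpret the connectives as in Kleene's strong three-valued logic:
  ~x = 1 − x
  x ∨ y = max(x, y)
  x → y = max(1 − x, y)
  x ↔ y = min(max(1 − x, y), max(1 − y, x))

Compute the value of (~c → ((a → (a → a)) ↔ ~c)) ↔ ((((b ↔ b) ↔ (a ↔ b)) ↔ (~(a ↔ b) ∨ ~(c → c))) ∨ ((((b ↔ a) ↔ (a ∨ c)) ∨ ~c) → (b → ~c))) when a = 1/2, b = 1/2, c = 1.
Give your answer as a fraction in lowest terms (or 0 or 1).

1/2

~c = ~1 = 0
a → a = 1/2 → 1/2 = 1/2
a → (a → a) = 1/2 → 1/2 = 1/2
~c = ~1 = 0
(a → (a → a)) ↔ ~c = 1/2 ↔ 0 = 1/2
~c → ((a → (a → a)) ↔ ~c) = 0 → 1/2 = 1
b ↔ b = 1/2 ↔ 1/2 = 1/2
a ↔ b = 1/2 ↔ 1/2 = 1/2
(b ↔ b) ↔ (a ↔ b) = 1/2 ↔ 1/2 = 1/2
a ↔ b = 1/2 ↔ 1/2 = 1/2
~(a ↔ b) = ~1/2 = 1/2
c → c = 1 → 1 = 1
~(c → c) = ~1 = 0
~(a ↔ b) ∨ ~(c → c) = 1/2 ∨ 0 = 1/2
((b ↔ b) ↔ (a ↔ b)) ↔ (~(a ↔ b) ∨ ~(c → c)) = 1/2 ↔ 1/2 = 1/2
b ↔ a = 1/2 ↔ 1/2 = 1/2
a ∨ c = 1/2 ∨ 1 = 1
(b ↔ a) ↔ (a ∨ c) = 1/2 ↔ 1 = 1/2
~c = ~1 = 0
((b ↔ a) ↔ (a ∨ c)) ∨ ~c = 1/2 ∨ 0 = 1/2
~c = ~1 = 0
b → ~c = 1/2 → 0 = 1/2
(((b ↔ a) ↔ (a ∨ c)) ∨ ~c) → (b → ~c) = 1/2 → 1/2 = 1/2
(((b ↔ b) ↔ (a ↔ b)) ↔ (~(a ↔ b) ∨ ~(c → c))) ∨ ((((b ↔ a) ↔ (a ∨ c)) ∨ ~c) → (b → ~c)) = 1/2 ∨ 1/2 = 1/2
(~c → ((a → (a → a)) ↔ ~c)) ↔ ((((b ↔ b) ↔ (a ↔ b)) ↔ (~(a ↔ b) ∨ ~(c → c))) ∨ ((((b ↔ a) ↔ (a ∨ c)) ∨ ~c) → (b → ~c))) = 1 ↔ 1/2 = 1/2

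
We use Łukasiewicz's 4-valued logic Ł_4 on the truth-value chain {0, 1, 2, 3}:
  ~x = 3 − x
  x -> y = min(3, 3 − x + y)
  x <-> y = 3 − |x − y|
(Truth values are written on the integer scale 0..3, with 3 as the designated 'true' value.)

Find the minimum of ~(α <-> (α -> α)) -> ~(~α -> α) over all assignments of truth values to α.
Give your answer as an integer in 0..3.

Take α = 1:
α -> α = 1 -> 1 = 3
α <-> (α -> α) = 1 <-> 3 = 1
~(α <-> (α -> α)) = ~1 = 2
~α = ~1 = 2
~α -> α = 2 -> 1 = 2
~(~α -> α) = ~2 = 1
~(α <-> (α -> α)) -> ~(~α -> α) = 2 -> 1 = 2
No assignment yields a value below 2, so this is the minimum.

2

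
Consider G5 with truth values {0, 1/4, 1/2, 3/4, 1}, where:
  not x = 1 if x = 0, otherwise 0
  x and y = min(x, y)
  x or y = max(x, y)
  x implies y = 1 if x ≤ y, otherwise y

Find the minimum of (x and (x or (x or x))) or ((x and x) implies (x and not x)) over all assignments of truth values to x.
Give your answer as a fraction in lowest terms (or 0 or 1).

Take x = 1/4:
x or x = 1/4 or 1/4 = 1/4
x or (x or x) = 1/4 or 1/4 = 1/4
x and (x or (x or x)) = 1/4 and 1/4 = 1/4
x and x = 1/4 and 1/4 = 1/4
not x = not 1/4 = 0
x and not x = 1/4 and 0 = 0
(x and x) implies (x and not x) = 1/4 implies 0 = 0
(x and (x or (x or x))) or ((x and x) implies (x and not x)) = 1/4 or 0 = 1/4
No assignment yields a value below 1/4, so this is the minimum.

1/4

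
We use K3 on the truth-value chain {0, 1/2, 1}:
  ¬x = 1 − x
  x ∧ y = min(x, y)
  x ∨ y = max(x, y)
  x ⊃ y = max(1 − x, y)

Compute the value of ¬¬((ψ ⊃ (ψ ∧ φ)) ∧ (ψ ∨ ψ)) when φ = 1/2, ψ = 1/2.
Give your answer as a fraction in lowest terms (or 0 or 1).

1/2

ψ ∧ φ = 1/2 ∧ 1/2 = 1/2
ψ ⊃ (ψ ∧ φ) = 1/2 ⊃ 1/2 = 1/2
ψ ∨ ψ = 1/2 ∨ 1/2 = 1/2
(ψ ⊃ (ψ ∧ φ)) ∧ (ψ ∨ ψ) = 1/2 ∧ 1/2 = 1/2
¬((ψ ⊃ (ψ ∧ φ)) ∧ (ψ ∨ ψ)) = ¬1/2 = 1/2
¬¬((ψ ⊃ (ψ ∧ φ)) ∧ (ψ ∨ ψ)) = ¬1/2 = 1/2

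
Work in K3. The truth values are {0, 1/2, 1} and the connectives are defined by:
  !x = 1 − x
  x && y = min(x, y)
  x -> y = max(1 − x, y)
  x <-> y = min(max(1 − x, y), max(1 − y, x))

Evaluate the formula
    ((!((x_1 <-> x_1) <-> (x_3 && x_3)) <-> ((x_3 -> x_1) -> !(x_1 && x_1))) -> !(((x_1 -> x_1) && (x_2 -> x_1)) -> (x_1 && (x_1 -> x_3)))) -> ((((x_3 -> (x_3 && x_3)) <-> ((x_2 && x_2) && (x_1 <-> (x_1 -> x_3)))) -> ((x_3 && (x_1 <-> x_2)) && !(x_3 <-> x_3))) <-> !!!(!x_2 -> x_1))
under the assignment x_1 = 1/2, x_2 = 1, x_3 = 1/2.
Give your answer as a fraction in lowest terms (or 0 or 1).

1/2

x_1 <-> x_1 = 1/2 <-> 1/2 = 1/2
x_3 && x_3 = 1/2 && 1/2 = 1/2
(x_1 <-> x_1) <-> (x_3 && x_3) = 1/2 <-> 1/2 = 1/2
!((x_1 <-> x_1) <-> (x_3 && x_3)) = !1/2 = 1/2
x_3 -> x_1 = 1/2 -> 1/2 = 1/2
x_1 && x_1 = 1/2 && 1/2 = 1/2
!(x_1 && x_1) = !1/2 = 1/2
(x_3 -> x_1) -> !(x_1 && x_1) = 1/2 -> 1/2 = 1/2
!((x_1 <-> x_1) <-> (x_3 && x_3)) <-> ((x_3 -> x_1) -> !(x_1 && x_1)) = 1/2 <-> 1/2 = 1/2
x_1 -> x_1 = 1/2 -> 1/2 = 1/2
x_2 -> x_1 = 1 -> 1/2 = 1/2
(x_1 -> x_1) && (x_2 -> x_1) = 1/2 && 1/2 = 1/2
x_1 -> x_3 = 1/2 -> 1/2 = 1/2
x_1 && (x_1 -> x_3) = 1/2 && 1/2 = 1/2
((x_1 -> x_1) && (x_2 -> x_1)) -> (x_1 && (x_1 -> x_3)) = 1/2 -> 1/2 = 1/2
!(((x_1 -> x_1) && (x_2 -> x_1)) -> (x_1 && (x_1 -> x_3))) = !1/2 = 1/2
(!((x_1 <-> x_1) <-> (x_3 && x_3)) <-> ((x_3 -> x_1) -> !(x_1 && x_1))) -> !(((x_1 -> x_1) && (x_2 -> x_1)) -> (x_1 && (x_1 -> x_3))) = 1/2 -> 1/2 = 1/2
x_3 && x_3 = 1/2 && 1/2 = 1/2
x_3 -> (x_3 && x_3) = 1/2 -> 1/2 = 1/2
x_2 && x_2 = 1 && 1 = 1
x_1 -> x_3 = 1/2 -> 1/2 = 1/2
x_1 <-> (x_1 -> x_3) = 1/2 <-> 1/2 = 1/2
(x_2 && x_2) && (x_1 <-> (x_1 -> x_3)) = 1 && 1/2 = 1/2
(x_3 -> (x_3 && x_3)) <-> ((x_2 && x_2) && (x_1 <-> (x_1 -> x_3))) = 1/2 <-> 1/2 = 1/2
x_1 <-> x_2 = 1/2 <-> 1 = 1/2
x_3 && (x_1 <-> x_2) = 1/2 && 1/2 = 1/2
x_3 <-> x_3 = 1/2 <-> 1/2 = 1/2
!(x_3 <-> x_3) = !1/2 = 1/2
(x_3 && (x_1 <-> x_2)) && !(x_3 <-> x_3) = 1/2 && 1/2 = 1/2
((x_3 -> (x_3 && x_3)) <-> ((x_2 && x_2) && (x_1 <-> (x_1 -> x_3)))) -> ((x_3 && (x_1 <-> x_2)) && !(x_3 <-> x_3)) = 1/2 -> 1/2 = 1/2
!x_2 = !1 = 0
!x_2 -> x_1 = 0 -> 1/2 = 1
!(!x_2 -> x_1) = !1 = 0
!!(!x_2 -> x_1) = !0 = 1
!!!(!x_2 -> x_1) = !1 = 0
(((x_3 -> (x_3 && x_3)) <-> ((x_2 && x_2) && (x_1 <-> (x_1 -> x_3)))) -> ((x_3 && (x_1 <-> x_2)) && !(x_3 <-> x_3))) <-> !!!(!x_2 -> x_1) = 1/2 <-> 0 = 1/2
((!((x_1 <-> x_1) <-> (x_3 && x_3)) <-> ((x_3 -> x_1) -> !(x_1 && x_1))) -> !(((x_1 -> x_1) && (x_2 -> x_1)) -> (x_1 && (x_1 -> x_3)))) -> ((((x_3 -> (x_3 && x_3)) <-> ((x_2 && x_2) && (x_1 <-> (x_1 -> x_3)))) -> ((x_3 && (x_1 <-> x_2)) && !(x_3 <-> x_3))) <-> !!!(!x_2 -> x_1)) = 1/2 -> 1/2 = 1/2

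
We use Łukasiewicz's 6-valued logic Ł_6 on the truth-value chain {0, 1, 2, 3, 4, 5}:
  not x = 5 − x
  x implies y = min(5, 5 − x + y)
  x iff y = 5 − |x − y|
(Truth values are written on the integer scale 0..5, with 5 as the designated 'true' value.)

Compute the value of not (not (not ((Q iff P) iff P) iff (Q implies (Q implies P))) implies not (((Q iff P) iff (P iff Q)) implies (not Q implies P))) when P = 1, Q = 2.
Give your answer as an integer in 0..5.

0

Q iff P = 2 iff 1 = 4
(Q iff P) iff P = 4 iff 1 = 2
not ((Q iff P) iff P) = not 2 = 3
Q implies P = 2 implies 1 = 4
Q implies (Q implies P) = 2 implies 4 = 5
not ((Q iff P) iff P) iff (Q implies (Q implies P)) = 3 iff 5 = 3
not (not ((Q iff P) iff P) iff (Q implies (Q implies P))) = not 3 = 2
Q iff P = 2 iff 1 = 4
P iff Q = 1 iff 2 = 4
(Q iff P) iff (P iff Q) = 4 iff 4 = 5
not Q = not 2 = 3
not Q implies P = 3 implies 1 = 3
((Q iff P) iff (P iff Q)) implies (not Q implies P) = 5 implies 3 = 3
not (((Q iff P) iff (P iff Q)) implies (not Q implies P)) = not 3 = 2
not (not ((Q iff P) iff P) iff (Q implies (Q implies P))) implies not (((Q iff P) iff (P iff Q)) implies (not Q implies P)) = 2 implies 2 = 5
not (not (not ((Q iff P) iff P) iff (Q implies (Q implies P))) implies not (((Q iff P) iff (P iff Q)) implies (not Q implies P))) = not 5 = 0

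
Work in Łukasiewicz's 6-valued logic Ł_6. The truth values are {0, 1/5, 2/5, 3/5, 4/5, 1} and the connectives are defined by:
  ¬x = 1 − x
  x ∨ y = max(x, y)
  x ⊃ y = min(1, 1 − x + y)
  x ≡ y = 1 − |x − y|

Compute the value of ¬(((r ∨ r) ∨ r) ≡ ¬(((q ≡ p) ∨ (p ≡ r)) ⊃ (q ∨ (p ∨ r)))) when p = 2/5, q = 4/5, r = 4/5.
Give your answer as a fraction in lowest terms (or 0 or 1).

4/5

r ∨ r = 4/5 ∨ 4/5 = 4/5
(r ∨ r) ∨ r = 4/5 ∨ 4/5 = 4/5
q ≡ p = 4/5 ≡ 2/5 = 3/5
p ≡ r = 2/5 ≡ 4/5 = 3/5
(q ≡ p) ∨ (p ≡ r) = 3/5 ∨ 3/5 = 3/5
p ∨ r = 2/5 ∨ 4/5 = 4/5
q ∨ (p ∨ r) = 4/5 ∨ 4/5 = 4/5
((q ≡ p) ∨ (p ≡ r)) ⊃ (q ∨ (p ∨ r)) = 3/5 ⊃ 4/5 = 1
¬(((q ≡ p) ∨ (p ≡ r)) ⊃ (q ∨ (p ∨ r))) = ¬1 = 0
((r ∨ r) ∨ r) ≡ ¬(((q ≡ p) ∨ (p ≡ r)) ⊃ (q ∨ (p ∨ r))) = 4/5 ≡ 0 = 1/5
¬(((r ∨ r) ∨ r) ≡ ¬(((q ≡ p) ∨ (p ≡ r)) ⊃ (q ∨ (p ∨ r)))) = ¬1/5 = 4/5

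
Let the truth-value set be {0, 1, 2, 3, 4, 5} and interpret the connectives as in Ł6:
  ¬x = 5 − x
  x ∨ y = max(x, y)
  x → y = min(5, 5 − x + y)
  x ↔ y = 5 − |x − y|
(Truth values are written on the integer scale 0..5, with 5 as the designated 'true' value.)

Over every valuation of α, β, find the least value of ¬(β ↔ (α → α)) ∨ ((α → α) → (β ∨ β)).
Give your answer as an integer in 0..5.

Take α = 0, β = 2:
α → α = 0 → 0 = 5
β ↔ (α → α) = 2 ↔ 5 = 2
¬(β ↔ (α → α)) = ¬2 = 3
α → α = 0 → 0 = 5
β ∨ β = 2 ∨ 2 = 2
(α → α) → (β ∨ β) = 5 → 2 = 2
¬(β ↔ (α → α)) ∨ ((α → α) → (β ∨ β)) = 3 ∨ 2 = 3
No assignment yields a value below 3, so this is the minimum.

3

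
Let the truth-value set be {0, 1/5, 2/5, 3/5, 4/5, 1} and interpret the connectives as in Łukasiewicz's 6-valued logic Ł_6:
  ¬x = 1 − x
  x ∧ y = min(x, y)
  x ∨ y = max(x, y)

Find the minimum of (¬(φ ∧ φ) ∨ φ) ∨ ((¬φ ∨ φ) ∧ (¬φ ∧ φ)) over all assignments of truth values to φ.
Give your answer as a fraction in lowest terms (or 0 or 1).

3/5

Take φ = 2/5:
φ ∧ φ = 2/5 ∧ 2/5 = 2/5
¬(φ ∧ φ) = ¬2/5 = 3/5
¬(φ ∧ φ) ∨ φ = 3/5 ∨ 2/5 = 3/5
¬φ = ¬2/5 = 3/5
¬φ ∨ φ = 3/5 ∨ 2/5 = 3/5
¬φ = ¬2/5 = 3/5
¬φ ∧ φ = 3/5 ∧ 2/5 = 2/5
(¬φ ∨ φ) ∧ (¬φ ∧ φ) = 3/5 ∧ 2/5 = 2/5
(¬(φ ∧ φ) ∨ φ) ∨ ((¬φ ∨ φ) ∧ (¬φ ∧ φ)) = 3/5 ∨ 2/5 = 3/5
No assignment yields a value below 3/5, so this is the minimum.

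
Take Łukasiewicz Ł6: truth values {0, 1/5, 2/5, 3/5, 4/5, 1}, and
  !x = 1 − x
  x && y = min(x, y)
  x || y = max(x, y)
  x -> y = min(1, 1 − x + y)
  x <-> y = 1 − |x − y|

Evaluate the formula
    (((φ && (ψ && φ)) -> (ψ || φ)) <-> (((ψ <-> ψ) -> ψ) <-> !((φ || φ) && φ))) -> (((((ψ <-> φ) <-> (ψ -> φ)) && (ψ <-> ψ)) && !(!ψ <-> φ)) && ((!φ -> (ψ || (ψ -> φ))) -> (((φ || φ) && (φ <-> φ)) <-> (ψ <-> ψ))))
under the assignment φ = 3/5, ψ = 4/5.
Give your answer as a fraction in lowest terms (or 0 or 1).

ψ && φ = 4/5 && 3/5 = 3/5
φ && (ψ && φ) = 3/5 && 3/5 = 3/5
ψ || φ = 4/5 || 3/5 = 4/5
(φ && (ψ && φ)) -> (ψ || φ) = 3/5 -> 4/5 = 1
ψ <-> ψ = 4/5 <-> 4/5 = 1
(ψ <-> ψ) -> ψ = 1 -> 4/5 = 4/5
φ || φ = 3/5 || 3/5 = 3/5
(φ || φ) && φ = 3/5 && 3/5 = 3/5
!((φ || φ) && φ) = !3/5 = 2/5
((ψ <-> ψ) -> ψ) <-> !((φ || φ) && φ) = 4/5 <-> 2/5 = 3/5
((φ && (ψ && φ)) -> (ψ || φ)) <-> (((ψ <-> ψ) -> ψ) <-> !((φ || φ) && φ)) = 1 <-> 3/5 = 3/5
ψ <-> φ = 4/5 <-> 3/5 = 4/5
ψ -> φ = 4/5 -> 3/5 = 4/5
(ψ <-> φ) <-> (ψ -> φ) = 4/5 <-> 4/5 = 1
ψ <-> ψ = 4/5 <-> 4/5 = 1
((ψ <-> φ) <-> (ψ -> φ)) && (ψ <-> ψ) = 1 && 1 = 1
!ψ = !4/5 = 1/5
!ψ <-> φ = 1/5 <-> 3/5 = 3/5
!(!ψ <-> φ) = !3/5 = 2/5
(((ψ <-> φ) <-> (ψ -> φ)) && (ψ <-> ψ)) && !(!ψ <-> φ) = 1 && 2/5 = 2/5
!φ = !3/5 = 2/5
ψ -> φ = 4/5 -> 3/5 = 4/5
ψ || (ψ -> φ) = 4/5 || 4/5 = 4/5
!φ -> (ψ || (ψ -> φ)) = 2/5 -> 4/5 = 1
φ || φ = 3/5 || 3/5 = 3/5
φ <-> φ = 3/5 <-> 3/5 = 1
(φ || φ) && (φ <-> φ) = 3/5 && 1 = 3/5
ψ <-> ψ = 4/5 <-> 4/5 = 1
((φ || φ) && (φ <-> φ)) <-> (ψ <-> ψ) = 3/5 <-> 1 = 3/5
(!φ -> (ψ || (ψ -> φ))) -> (((φ || φ) && (φ <-> φ)) <-> (ψ <-> ψ)) = 1 -> 3/5 = 3/5
((((ψ <-> φ) <-> (ψ -> φ)) && (ψ <-> ψ)) && !(!ψ <-> φ)) && ((!φ -> (ψ || (ψ -> φ))) -> (((φ || φ) && (φ <-> φ)) <-> (ψ <-> ψ))) = 2/5 && 3/5 = 2/5
(((φ && (ψ && φ)) -> (ψ || φ)) <-> (((ψ <-> ψ) -> ψ) <-> !((φ || φ) && φ))) -> (((((ψ <-> φ) <-> (ψ -> φ)) && (ψ <-> ψ)) && !(!ψ <-> φ)) && ((!φ -> (ψ || (ψ -> φ))) -> (((φ || φ) && (φ <-> φ)) <-> (ψ <-> ψ)))) = 3/5 -> 2/5 = 4/5

4/5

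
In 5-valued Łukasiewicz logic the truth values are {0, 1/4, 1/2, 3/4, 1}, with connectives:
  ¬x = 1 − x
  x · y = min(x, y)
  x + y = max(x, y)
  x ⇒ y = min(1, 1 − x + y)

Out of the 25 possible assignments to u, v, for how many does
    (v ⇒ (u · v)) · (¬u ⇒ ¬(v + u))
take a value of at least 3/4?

value 1: 15 assignments (counts)
value 3/4: 4 assignments (counts)
value 1/2: 3 assignments
value 1/4: 2 assignments
value 0: 1 assignment
So 19 of the 25 assignments meet the threshold.

19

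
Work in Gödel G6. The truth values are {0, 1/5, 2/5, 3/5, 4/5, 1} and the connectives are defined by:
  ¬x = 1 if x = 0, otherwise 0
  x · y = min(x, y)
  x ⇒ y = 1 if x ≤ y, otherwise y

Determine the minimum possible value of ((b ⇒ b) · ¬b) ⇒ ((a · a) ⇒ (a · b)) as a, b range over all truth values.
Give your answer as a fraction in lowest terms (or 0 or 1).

Take a = 1/5, b = 0:
b ⇒ b = 0 ⇒ 0 = 1
¬b = ¬0 = 1
(b ⇒ b) · ¬b = 1 · 1 = 1
a · a = 1/5 · 1/5 = 1/5
a · b = 1/5 · 0 = 0
(a · a) ⇒ (a · b) = 1/5 ⇒ 0 = 0
((b ⇒ b) · ¬b) ⇒ ((a · a) ⇒ (a · b)) = 1 ⇒ 0 = 0
No assignment yields a value below 0, so this is the minimum.

0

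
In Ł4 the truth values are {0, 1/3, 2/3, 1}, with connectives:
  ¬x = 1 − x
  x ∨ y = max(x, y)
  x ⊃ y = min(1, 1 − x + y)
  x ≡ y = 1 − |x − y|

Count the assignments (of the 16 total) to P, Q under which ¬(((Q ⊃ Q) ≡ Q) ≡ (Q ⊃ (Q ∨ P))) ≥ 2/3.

P = 0, Q = 0 ↦ 1  ≥
P = 0, Q = 1/3 ↦ 2/3  ≥
P = 0, Q = 2/3 ↦ 1/3  <
P = 0, Q = 1 ↦ 0  <
P = 1/3, Q = 0 ↦ 1  ≥
P = 1/3, Q = 1/3 ↦ 2/3  ≥
P = 1/3, Q = 2/3 ↦ 1/3  <
P = 1/3, Q = 1 ↦ 0  <
P = 2/3, Q = 0 ↦ 1  ≥
P = 2/3, Q = 1/3 ↦ 2/3  ≥
P = 2/3, Q = 2/3 ↦ 1/3  <
P = 2/3, Q = 1 ↦ 0  <
P = 1, Q = 0 ↦ 1  ≥
P = 1, Q = 1/3 ↦ 2/3  ≥
P = 1, Q = 2/3 ↦ 1/3  <
P = 1, Q = 1 ↦ 0  <
So 8 of the 16 assignments meet the threshold.

8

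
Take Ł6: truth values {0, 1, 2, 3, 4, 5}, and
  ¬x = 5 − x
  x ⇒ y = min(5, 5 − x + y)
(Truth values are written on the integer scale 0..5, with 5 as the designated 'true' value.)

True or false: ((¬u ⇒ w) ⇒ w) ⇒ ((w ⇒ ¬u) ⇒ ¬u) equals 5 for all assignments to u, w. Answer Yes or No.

Yes

At u = 4, w = 0, for instance:
¬u = ¬4 = 1
¬u ⇒ w = 1 ⇒ 0 = 4
(¬u ⇒ w) ⇒ w = 4 ⇒ 0 = 1
w ⇒ ¬u = 0 ⇒ 1 = 5
(w ⇒ ¬u) ⇒ ¬u = 5 ⇒ 1 = 1
((¬u ⇒ w) ⇒ w) ⇒ ((w ⇒ ¬u) ⇒ ¬u) = 1 ⇒ 1 = 5
and checking the remaining 35 assignments likewise gives ≥ 5 in every case.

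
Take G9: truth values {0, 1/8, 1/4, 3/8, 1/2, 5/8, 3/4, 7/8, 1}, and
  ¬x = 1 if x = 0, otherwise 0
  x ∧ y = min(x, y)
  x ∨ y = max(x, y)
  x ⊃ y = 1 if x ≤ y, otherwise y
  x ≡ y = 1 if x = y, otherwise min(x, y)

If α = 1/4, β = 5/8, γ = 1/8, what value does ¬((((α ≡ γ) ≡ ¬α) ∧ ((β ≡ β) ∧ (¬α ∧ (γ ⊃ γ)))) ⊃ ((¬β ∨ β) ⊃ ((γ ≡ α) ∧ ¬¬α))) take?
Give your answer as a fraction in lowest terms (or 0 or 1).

0

α ≡ γ = 1/4 ≡ 1/8 = 1/8
¬α = ¬1/4 = 0
(α ≡ γ) ≡ ¬α = 1/8 ≡ 0 = 0
β ≡ β = 5/8 ≡ 5/8 = 1
¬α = ¬1/4 = 0
γ ⊃ γ = 1/8 ⊃ 1/8 = 1
¬α ∧ (γ ⊃ γ) = 0 ∧ 1 = 0
(β ≡ β) ∧ (¬α ∧ (γ ⊃ γ)) = 1 ∧ 0 = 0
((α ≡ γ) ≡ ¬α) ∧ ((β ≡ β) ∧ (¬α ∧ (γ ⊃ γ))) = 0 ∧ 0 = 0
¬β = ¬5/8 = 0
¬β ∨ β = 0 ∨ 5/8 = 5/8
γ ≡ α = 1/8 ≡ 1/4 = 1/8
¬α = ¬1/4 = 0
¬¬α = ¬0 = 1
(γ ≡ α) ∧ ¬¬α = 1/8 ∧ 1 = 1/8
(¬β ∨ β) ⊃ ((γ ≡ α) ∧ ¬¬α) = 5/8 ⊃ 1/8 = 1/8
(((α ≡ γ) ≡ ¬α) ∧ ((β ≡ β) ∧ (¬α ∧ (γ ⊃ γ)))) ⊃ ((¬β ∨ β) ⊃ ((γ ≡ α) ∧ ¬¬α)) = 0 ⊃ 1/8 = 1
¬((((α ≡ γ) ≡ ¬α) ∧ ((β ≡ β) ∧ (¬α ∧ (γ ⊃ γ)))) ⊃ ((¬β ∨ β) ⊃ ((γ ≡ α) ∧ ¬¬α))) = ¬1 = 0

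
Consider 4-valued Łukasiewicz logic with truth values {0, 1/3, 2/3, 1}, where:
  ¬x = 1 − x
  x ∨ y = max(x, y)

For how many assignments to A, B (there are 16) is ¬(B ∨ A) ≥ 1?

A = 0, B = 0 ↦ 1  ≥
A = 0, B = 1/3 ↦ 2/3  <
A = 0, B = 2/3 ↦ 1/3  <
A = 0, B = 1 ↦ 0  <
A = 1/3, B = 0 ↦ 2/3  <
A = 1/3, B = 1/3 ↦ 2/3  <
A = 1/3, B = 2/3 ↦ 1/3  <
A = 1/3, B = 1 ↦ 0  <
A = 2/3, B = 0 ↦ 1/3  <
A = 2/3, B = 1/3 ↦ 1/3  <
A = 2/3, B = 2/3 ↦ 1/3  <
A = 2/3, B = 1 ↦ 0  <
A = 1, B = 0 ↦ 0  <
A = 1, B = 1/3 ↦ 0  <
A = 1, B = 2/3 ↦ 0  <
A = 1, B = 1 ↦ 0  <
So 1 of the 16 assignments meets the threshold.

1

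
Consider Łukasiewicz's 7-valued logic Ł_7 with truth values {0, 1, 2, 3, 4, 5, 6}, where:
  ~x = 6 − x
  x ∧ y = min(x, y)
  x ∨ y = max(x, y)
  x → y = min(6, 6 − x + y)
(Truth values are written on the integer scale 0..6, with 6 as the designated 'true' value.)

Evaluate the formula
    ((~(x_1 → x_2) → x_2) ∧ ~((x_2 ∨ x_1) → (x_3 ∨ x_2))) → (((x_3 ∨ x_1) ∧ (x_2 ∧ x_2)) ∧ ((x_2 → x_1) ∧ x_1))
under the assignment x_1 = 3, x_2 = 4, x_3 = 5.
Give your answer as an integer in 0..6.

6

x_1 → x_2 = 3 → 4 = 6
~(x_1 → x_2) = ~6 = 0
~(x_1 → x_2) → x_2 = 0 → 4 = 6
x_2 ∨ x_1 = 4 ∨ 3 = 4
x_3 ∨ x_2 = 5 ∨ 4 = 5
(x_2 ∨ x_1) → (x_3 ∨ x_2) = 4 → 5 = 6
~((x_2 ∨ x_1) → (x_3 ∨ x_2)) = ~6 = 0
(~(x_1 → x_2) → x_2) ∧ ~((x_2 ∨ x_1) → (x_3 ∨ x_2)) = 6 ∧ 0 = 0
x_3 ∨ x_1 = 5 ∨ 3 = 5
x_2 ∧ x_2 = 4 ∧ 4 = 4
(x_3 ∨ x_1) ∧ (x_2 ∧ x_2) = 5 ∧ 4 = 4
x_2 → x_1 = 4 → 3 = 5
(x_2 → x_1) ∧ x_1 = 5 ∧ 3 = 3
((x_3 ∨ x_1) ∧ (x_2 ∧ x_2)) ∧ ((x_2 → x_1) ∧ x_1) = 4 ∧ 3 = 3
((~(x_1 → x_2) → x_2) ∧ ~((x_2 ∨ x_1) → (x_3 ∨ x_2))) → (((x_3 ∨ x_1) ∧ (x_2 ∧ x_2)) ∧ ((x_2 → x_1) ∧ x_1)) = 0 → 3 = 6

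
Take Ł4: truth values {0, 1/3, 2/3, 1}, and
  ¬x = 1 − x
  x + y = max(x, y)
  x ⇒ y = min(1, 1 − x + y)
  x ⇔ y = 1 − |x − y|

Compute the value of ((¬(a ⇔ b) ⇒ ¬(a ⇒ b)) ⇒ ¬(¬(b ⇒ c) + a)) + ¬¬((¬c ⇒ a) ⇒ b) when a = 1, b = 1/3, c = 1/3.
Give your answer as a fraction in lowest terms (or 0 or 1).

1/3

a ⇔ b = 1 ⇔ 1/3 = 1/3
¬(a ⇔ b) = ¬1/3 = 2/3
a ⇒ b = 1 ⇒ 1/3 = 1/3
¬(a ⇒ b) = ¬1/3 = 2/3
¬(a ⇔ b) ⇒ ¬(a ⇒ b) = 2/3 ⇒ 2/3 = 1
b ⇒ c = 1/3 ⇒ 1/3 = 1
¬(b ⇒ c) = ¬1 = 0
¬(b ⇒ c) + a = 0 + 1 = 1
¬(¬(b ⇒ c) + a) = ¬1 = 0
(¬(a ⇔ b) ⇒ ¬(a ⇒ b)) ⇒ ¬(¬(b ⇒ c) + a) = 1 ⇒ 0 = 0
¬c = ¬1/3 = 2/3
¬c ⇒ a = 2/3 ⇒ 1 = 1
(¬c ⇒ a) ⇒ b = 1 ⇒ 1/3 = 1/3
¬((¬c ⇒ a) ⇒ b) = ¬1/3 = 2/3
¬¬((¬c ⇒ a) ⇒ b) = ¬2/3 = 1/3
((¬(a ⇔ b) ⇒ ¬(a ⇒ b)) ⇒ ¬(¬(b ⇒ c) + a)) + ¬¬((¬c ⇒ a) ⇒ b) = 0 + 1/3 = 1/3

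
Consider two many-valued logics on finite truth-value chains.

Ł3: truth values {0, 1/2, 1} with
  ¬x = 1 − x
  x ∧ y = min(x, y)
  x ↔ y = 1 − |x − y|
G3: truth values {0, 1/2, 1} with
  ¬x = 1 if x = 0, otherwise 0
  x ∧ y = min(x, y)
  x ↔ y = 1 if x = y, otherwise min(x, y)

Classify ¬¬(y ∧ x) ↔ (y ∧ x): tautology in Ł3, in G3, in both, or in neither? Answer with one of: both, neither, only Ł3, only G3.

In Ł3: every assignment gives 1 — tautology.
In G3: at x = 1/2, y = 1/2 the value is 1/2 — not a tautology.

only Ł3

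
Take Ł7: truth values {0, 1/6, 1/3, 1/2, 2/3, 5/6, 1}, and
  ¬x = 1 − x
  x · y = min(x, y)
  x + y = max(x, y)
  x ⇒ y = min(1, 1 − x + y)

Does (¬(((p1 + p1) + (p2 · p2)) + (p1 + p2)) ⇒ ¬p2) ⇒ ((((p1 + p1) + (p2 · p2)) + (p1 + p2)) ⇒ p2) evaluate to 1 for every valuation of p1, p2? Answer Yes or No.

Counterexample: take p1 = 1/6, p2 = 0.
p1 + p1 = 1/6 + 1/6 = 1/6
p2 · p2 = 0 · 0 = 0
(p1 + p1) + (p2 · p2) = 1/6 + 0 = 1/6
p1 + p2 = 1/6 + 0 = 1/6
((p1 + p1) + (p2 · p2)) + (p1 + p2) = 1/6 + 1/6 = 1/6
¬(((p1 + p1) + (p2 · p2)) + (p1 + p2)) = ¬1/6 = 5/6
¬p2 = ¬0 = 1
¬(((p1 + p1) + (p2 · p2)) + (p1 + p2)) ⇒ ¬p2 = 5/6 ⇒ 1 = 1
p1 + p1 = 1/6 + 1/6 = 1/6
p2 · p2 = 0 · 0 = 0
(p1 + p1) + (p2 · p2) = 1/6 + 0 = 1/6
p1 + p2 = 1/6 + 0 = 1/6
((p1 + p1) + (p2 · p2)) + (p1 + p2) = 1/6 + 1/6 = 1/6
(((p1 + p1) + (p2 · p2)) + (p1 + p2)) ⇒ p2 = 1/6 ⇒ 0 = 5/6
(¬(((p1 + p1) + (p2 · p2)) + (p1 + p2)) ⇒ ¬p2) ⇒ ((((p1 + p1) + (p2 · p2)) + (p1 + p2)) ⇒ p2) = 1 ⇒ 5/6 = 5/6
This gives 5/6 ≠ 1.

No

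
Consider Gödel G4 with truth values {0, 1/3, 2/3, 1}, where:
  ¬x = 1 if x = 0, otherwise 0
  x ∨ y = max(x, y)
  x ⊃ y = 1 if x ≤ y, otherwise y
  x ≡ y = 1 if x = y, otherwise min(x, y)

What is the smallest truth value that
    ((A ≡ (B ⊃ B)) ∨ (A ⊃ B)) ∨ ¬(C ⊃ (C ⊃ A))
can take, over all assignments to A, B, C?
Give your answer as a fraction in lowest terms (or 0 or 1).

1/3

Take A = 1/3, B = 0, C = 0:
B ⊃ B = 0 ⊃ 0 = 1
A ≡ (B ⊃ B) = 1/3 ≡ 1 = 1/3
A ⊃ B = 1/3 ⊃ 0 = 0
(A ≡ (B ⊃ B)) ∨ (A ⊃ B) = 1/3 ∨ 0 = 1/3
C ⊃ A = 0 ⊃ 1/3 = 1
C ⊃ (C ⊃ A) = 0 ⊃ 1 = 1
¬(C ⊃ (C ⊃ A)) = ¬1 = 0
((A ≡ (B ⊃ B)) ∨ (A ⊃ B)) ∨ ¬(C ⊃ (C ⊃ A)) = 1/3 ∨ 0 = 1/3
No assignment yields a value below 1/3, so this is the minimum.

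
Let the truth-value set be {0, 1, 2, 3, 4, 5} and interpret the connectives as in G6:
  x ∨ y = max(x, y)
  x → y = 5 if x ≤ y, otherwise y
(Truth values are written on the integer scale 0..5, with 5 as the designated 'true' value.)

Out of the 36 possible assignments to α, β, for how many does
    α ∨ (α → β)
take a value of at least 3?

value 5: 26 assignments (counts)
value 4: 4 assignments (counts)
value 3: 3 assignments (counts)
value 2: 2 assignments
value 1: 1 assignment
So 33 of the 36 assignments meet the threshold.

33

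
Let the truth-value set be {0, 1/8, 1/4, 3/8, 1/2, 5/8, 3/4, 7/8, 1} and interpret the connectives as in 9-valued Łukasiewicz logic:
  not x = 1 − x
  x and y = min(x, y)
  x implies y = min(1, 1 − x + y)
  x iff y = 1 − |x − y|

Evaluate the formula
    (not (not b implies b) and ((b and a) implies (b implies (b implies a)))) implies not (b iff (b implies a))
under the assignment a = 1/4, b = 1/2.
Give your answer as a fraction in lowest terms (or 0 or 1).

1

not b = not 1/2 = 1/2
not b implies b = 1/2 implies 1/2 = 1
not (not b implies b) = not 1 = 0
b and a = 1/2 and 1/4 = 1/4
b implies a = 1/2 implies 1/4 = 3/4
b implies (b implies a) = 1/2 implies 3/4 = 1
(b and a) implies (b implies (b implies a)) = 1/4 implies 1 = 1
not (not b implies b) and ((b and a) implies (b implies (b implies a))) = 0 and 1 = 0
b implies a = 1/2 implies 1/4 = 3/4
b iff (b implies a) = 1/2 iff 3/4 = 3/4
not (b iff (b implies a)) = not 3/4 = 1/4
(not (not b implies b) and ((b and a) implies (b implies (b implies a)))) implies not (b iff (b implies a)) = 0 implies 1/4 = 1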